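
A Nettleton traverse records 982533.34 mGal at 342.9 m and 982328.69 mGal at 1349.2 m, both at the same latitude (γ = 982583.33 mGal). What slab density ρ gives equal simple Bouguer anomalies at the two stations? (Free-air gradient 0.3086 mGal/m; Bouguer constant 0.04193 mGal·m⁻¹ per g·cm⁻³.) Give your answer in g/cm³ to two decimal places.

Δg_obs = 982328.69 − 982533.34 = -204.65 mGal over Δh = 1349.2 − 342.9 = 1006.3 m
Equal Bouguer anomalies ⇒ Δg_obs + (0.3086 − 0.04193ρ)·Δh = 0
0.3086 − 0.04193ρ = −Δg_obs/Δh = 0.20337
ρ = (0.3086 − 0.20337) / 0.04193 = 2.51 g/cm³

2.51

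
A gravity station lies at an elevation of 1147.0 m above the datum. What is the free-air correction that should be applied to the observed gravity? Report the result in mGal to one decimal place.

354.0

Free-air correction = 0.3086 × 1147.0 = 354.0 mGal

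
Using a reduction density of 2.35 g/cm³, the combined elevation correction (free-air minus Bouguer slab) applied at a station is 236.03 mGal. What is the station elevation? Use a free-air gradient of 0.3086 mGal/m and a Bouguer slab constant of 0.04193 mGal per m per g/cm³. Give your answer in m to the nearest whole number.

Combined gradient = 0.3086 − 0.04193 × 2.35 = 0.2100645 mGal/m
h = 236.03 / 0.2100645 = 1123.61 m

1124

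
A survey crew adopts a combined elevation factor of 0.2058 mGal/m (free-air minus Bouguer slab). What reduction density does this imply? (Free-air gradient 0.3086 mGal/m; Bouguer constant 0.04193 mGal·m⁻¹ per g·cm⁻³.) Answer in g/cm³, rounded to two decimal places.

2.45

0.2058 = 0.3086 − 0.04193 × ρ
ρ = (0.3086 − 0.2058) / 0.04193 = 2.45 g/cm³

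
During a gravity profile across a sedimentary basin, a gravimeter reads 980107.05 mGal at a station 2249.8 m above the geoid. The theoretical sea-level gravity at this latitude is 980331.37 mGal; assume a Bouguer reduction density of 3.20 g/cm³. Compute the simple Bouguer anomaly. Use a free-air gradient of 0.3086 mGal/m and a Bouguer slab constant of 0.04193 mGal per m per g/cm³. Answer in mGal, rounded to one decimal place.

Free-air correction = 0.3086 × 2249.8 = 694.29 mGal
Free-air anomaly = 980107.05 − 980331.37 + (694.29) = 469.97 mGal
Bouguer slab correction = 0.04193 × 3.20 × 2249.8 = 301.87 mGal
Simple Bouguer anomaly = 469.97 − (301.87) = 168.10 mGal

168.1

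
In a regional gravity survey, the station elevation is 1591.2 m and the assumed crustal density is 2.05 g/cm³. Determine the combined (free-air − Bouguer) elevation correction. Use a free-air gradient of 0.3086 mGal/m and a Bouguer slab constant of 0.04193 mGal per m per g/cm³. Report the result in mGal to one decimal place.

354.3

Combined gradient = 0.3086 − 0.04193 × 2.05 = 0.2226435 mGal/m
Combined elevation correction = 0.2226435 × 1591.2 = 354.3 mGal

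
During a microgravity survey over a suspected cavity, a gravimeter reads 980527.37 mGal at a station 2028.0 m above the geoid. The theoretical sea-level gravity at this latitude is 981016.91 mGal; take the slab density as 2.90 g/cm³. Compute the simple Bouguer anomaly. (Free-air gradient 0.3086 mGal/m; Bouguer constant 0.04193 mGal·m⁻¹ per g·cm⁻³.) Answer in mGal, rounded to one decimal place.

-110.3

Free-air correction = 0.3086 × 2028.0 = 625.84 mGal
Free-air anomaly = 980527.37 − 981016.91 + (625.84) = 136.30 mGal
Bouguer slab correction = 0.04193 × 2.90 × 2028.0 = 246.60 mGal
Simple Bouguer anomaly = 136.30 − (246.60) = -110.30 mGal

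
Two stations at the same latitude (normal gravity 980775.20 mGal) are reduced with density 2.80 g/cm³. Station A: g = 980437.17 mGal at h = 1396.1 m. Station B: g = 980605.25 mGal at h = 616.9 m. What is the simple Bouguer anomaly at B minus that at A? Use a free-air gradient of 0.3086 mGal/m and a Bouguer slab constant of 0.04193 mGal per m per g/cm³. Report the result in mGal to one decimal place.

19.1

Δg_SB(A) = 980437.17 − 980775.20 + 0.3086×1396.1 − 0.04193×2.80×1396.1 = -71.10 mGal
Δg_SB(B) = 980605.25 − 980775.20 + 0.3086×616.9 − 0.04193×2.80×616.9 = -52.00 mGal
Difference = -52.00 − (-71.10) = 19.10 mGal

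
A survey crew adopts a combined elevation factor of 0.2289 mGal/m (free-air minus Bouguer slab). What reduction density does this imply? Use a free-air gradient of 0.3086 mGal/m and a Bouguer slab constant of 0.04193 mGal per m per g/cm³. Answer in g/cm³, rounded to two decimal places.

0.2289 = 0.3086 − 0.04193 × ρ
ρ = (0.3086 − 0.2289) / 0.04193 = 1.90 g/cm³

1.90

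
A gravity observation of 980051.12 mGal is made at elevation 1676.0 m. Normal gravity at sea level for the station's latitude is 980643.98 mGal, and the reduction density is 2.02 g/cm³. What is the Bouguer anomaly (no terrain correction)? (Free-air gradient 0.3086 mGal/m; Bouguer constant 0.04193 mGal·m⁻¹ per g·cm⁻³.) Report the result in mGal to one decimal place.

Free-air correction = 0.3086 × 1676.0 = 517.21 mGal
Free-air anomaly = 980051.12 − 980643.98 + (517.21) = -75.65 mGal
Bouguer slab correction = 0.04193 × 2.02 × 1676.0 = 141.95 mGal
Simple Bouguer anomaly = -75.65 − (141.95) = -217.60 mGal

-217.6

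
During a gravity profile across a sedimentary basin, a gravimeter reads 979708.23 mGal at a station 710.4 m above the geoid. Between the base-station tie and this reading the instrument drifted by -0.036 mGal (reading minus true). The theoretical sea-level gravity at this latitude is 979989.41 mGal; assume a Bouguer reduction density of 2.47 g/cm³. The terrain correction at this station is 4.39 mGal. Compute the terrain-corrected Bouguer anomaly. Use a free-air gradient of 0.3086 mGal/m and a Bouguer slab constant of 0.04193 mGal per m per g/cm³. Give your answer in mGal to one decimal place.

-131.1

Drift-corrected reading = 979708.23 − (-0.036) = 979708.266 mGal
Free-air correction = 0.3086 × 710.4 = 219.23 mGal
Free-air anomaly = 979708.266 − 979989.41 + (219.23) = -61.914 mGal
Bouguer slab correction = 0.04193 × 2.47 × 710.4 = 73.57 mGal
Simple Bouguer anomaly = -61.914 − (73.57) = -135.484 mGal
Complete Bouguer anomaly = -135.484 + 4.39 = -131.094 mGal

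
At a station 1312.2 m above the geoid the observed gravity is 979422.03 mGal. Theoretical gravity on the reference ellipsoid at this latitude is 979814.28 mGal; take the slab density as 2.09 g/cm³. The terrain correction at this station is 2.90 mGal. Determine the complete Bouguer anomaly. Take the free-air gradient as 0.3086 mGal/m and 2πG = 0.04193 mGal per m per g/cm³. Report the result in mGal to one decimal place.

Free-air correction = 0.3086 × 1312.2 = 404.94 mGal
Free-air anomaly = 979422.03 − 979814.28 + (404.94) = 12.69 mGal
Bouguer slab correction = 0.04193 × 2.09 × 1312.2 = 114.99 mGal
Simple Bouguer anomaly = 12.69 − (114.99) = -102.30 mGal
Complete Bouguer anomaly = -102.30 + 2.90 = -99.40 mGal

-99.4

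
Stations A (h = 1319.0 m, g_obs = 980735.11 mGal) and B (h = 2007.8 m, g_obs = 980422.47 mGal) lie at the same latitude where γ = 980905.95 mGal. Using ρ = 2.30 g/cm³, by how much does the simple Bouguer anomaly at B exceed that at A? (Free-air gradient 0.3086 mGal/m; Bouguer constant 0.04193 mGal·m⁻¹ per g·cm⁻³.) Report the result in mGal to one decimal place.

Δg_SB(A) = 980735.11 − 980905.95 + 0.3086×1319.0 − 0.04193×2.30×1319.0 = 109.00 mGal
Δg_SB(B) = 980422.47 − 980905.95 + 0.3086×2007.8 − 0.04193×2.30×2007.8 = -57.50 mGal
Difference = -57.50 − (109.00) = -166.50 mGal

-166.5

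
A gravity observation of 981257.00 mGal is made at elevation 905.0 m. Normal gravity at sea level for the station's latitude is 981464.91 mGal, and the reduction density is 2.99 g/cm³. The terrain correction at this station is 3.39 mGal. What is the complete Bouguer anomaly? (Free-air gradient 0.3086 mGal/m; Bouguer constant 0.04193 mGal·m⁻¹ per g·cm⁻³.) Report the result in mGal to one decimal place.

-38.7

Free-air correction = 0.3086 × 905.0 = 279.28 mGal
Free-air anomaly = 981257.00 − 981464.91 + (279.28) = 71.37 mGal
Bouguer slab correction = 0.04193 × 2.99 × 905.0 = 113.46 mGal
Simple Bouguer anomaly = 71.37 − (113.46) = -42.09 mGal
Complete Bouguer anomaly = -42.09 + 3.39 = -38.70 mGal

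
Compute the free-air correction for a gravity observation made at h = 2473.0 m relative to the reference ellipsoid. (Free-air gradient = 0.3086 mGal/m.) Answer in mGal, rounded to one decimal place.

Free-air correction = 0.3086 × 2473.0 = 763.2 mGal

763.2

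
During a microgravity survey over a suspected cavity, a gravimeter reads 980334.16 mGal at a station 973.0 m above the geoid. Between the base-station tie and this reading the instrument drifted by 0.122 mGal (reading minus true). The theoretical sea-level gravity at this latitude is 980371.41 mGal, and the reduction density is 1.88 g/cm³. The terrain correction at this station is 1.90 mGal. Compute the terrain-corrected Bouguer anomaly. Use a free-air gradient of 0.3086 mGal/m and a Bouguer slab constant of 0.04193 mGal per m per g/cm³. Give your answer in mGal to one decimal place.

188.1

Drift-corrected reading = 980334.16 − (0.122) = 980334.038 mGal
Free-air correction = 0.3086 × 973.0 = 300.27 mGal
Free-air anomaly = 980334.038 − 980371.41 + (300.27) = 262.898 mGal
Bouguer slab correction = 0.04193 × 1.88 × 973.0 = 76.70 mGal
Simple Bouguer anomaly = 262.898 − (76.70) = 186.198 mGal
Complete Bouguer anomaly = 186.198 + 1.90 = 188.098 mGal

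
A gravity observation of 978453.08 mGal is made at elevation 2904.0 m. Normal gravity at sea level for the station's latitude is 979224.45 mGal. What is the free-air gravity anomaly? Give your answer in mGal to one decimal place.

124.8

Free-air correction = 0.3086 × 2904.0 = 896.17 mGal
Free-air anomaly = 978453.08 − 979224.45 + (896.17) = 124.80 mGal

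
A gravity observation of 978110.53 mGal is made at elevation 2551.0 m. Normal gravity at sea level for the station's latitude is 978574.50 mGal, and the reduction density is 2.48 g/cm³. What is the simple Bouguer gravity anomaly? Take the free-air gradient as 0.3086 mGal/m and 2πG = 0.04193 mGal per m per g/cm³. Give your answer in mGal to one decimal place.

Free-air correction = 0.3086 × 2551.0 = 787.24 mGal
Free-air anomaly = 978110.53 − 978574.50 + (787.24) = 323.27 mGal
Bouguer slab correction = 0.04193 × 2.48 × 2551.0 = 265.27 mGal
Simple Bouguer anomaly = 323.27 − (265.27) = 58.00 mGal

58.0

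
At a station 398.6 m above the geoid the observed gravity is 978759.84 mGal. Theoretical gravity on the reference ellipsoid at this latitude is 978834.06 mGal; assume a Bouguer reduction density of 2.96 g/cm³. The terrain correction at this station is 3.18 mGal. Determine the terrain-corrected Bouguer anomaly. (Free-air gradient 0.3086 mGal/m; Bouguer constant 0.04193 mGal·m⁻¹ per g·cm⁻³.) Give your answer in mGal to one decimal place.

Free-air correction = 0.3086 × 398.6 = 123.01 mGal
Free-air anomaly = 978759.84 − 978834.06 + (123.01) = 48.79 mGal
Bouguer slab correction = 0.04193 × 2.96 × 398.6 = 49.47 mGal
Simple Bouguer anomaly = 48.79 − (49.47) = -0.68 mGal
Complete Bouguer anomaly = -0.68 + 3.18 = 2.50 mGal

2.5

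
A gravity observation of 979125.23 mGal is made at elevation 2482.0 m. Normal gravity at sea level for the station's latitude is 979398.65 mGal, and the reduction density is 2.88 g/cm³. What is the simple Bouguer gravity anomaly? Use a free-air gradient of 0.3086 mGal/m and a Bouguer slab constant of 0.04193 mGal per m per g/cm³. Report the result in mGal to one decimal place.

Free-air correction = 0.3086 × 2482.0 = 765.95 mGal
Free-air anomaly = 979125.23 − 979398.65 + (765.95) = 492.53 mGal
Bouguer slab correction = 0.04193 × 2.88 × 2482.0 = 299.72 mGal
Simple Bouguer anomaly = 492.53 − (299.72) = 192.81 mGal

192.8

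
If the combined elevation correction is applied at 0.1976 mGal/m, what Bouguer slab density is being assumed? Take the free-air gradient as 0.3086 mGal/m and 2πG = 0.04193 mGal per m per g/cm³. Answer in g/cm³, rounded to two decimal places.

2.65

0.1976 = 0.3086 − 0.04193 × ρ
ρ = (0.3086 − 0.1976) / 0.04193 = 2.65 g/cm³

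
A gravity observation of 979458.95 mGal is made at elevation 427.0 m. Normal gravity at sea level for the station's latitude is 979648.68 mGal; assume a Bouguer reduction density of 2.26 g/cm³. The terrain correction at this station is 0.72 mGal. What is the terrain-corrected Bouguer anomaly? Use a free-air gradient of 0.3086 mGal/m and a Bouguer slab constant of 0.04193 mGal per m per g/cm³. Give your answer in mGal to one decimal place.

Free-air correction = 0.3086 × 427.0 = 131.77 mGal
Free-air anomaly = 979458.95 − 979648.68 + (131.77) = -57.96 mGal
Bouguer slab correction = 0.04193 × 2.26 × 427.0 = 40.46 mGal
Simple Bouguer anomaly = -57.96 − (40.46) = -98.42 mGal
Complete Bouguer anomaly = -98.42 + 0.72 = -97.70 mGal

-97.7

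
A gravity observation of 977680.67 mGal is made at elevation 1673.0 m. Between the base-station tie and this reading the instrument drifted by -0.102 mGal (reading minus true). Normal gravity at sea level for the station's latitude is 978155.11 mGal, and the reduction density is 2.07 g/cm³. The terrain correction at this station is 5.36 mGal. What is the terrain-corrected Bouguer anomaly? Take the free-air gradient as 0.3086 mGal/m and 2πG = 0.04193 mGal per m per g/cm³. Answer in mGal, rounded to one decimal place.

-97.9

Drift-corrected reading = 977680.67 − (-0.102) = 977680.772 mGal
Free-air correction = 0.3086 × 1673.0 = 516.29 mGal
Free-air anomaly = 977680.772 − 978155.11 + (516.29) = 41.952 mGal
Bouguer slab correction = 0.04193 × 2.07 × 1673.0 = 145.21 mGal
Simple Bouguer anomaly = 41.952 − (145.21) = -103.258 mGal
Complete Bouguer anomaly = -103.258 + 5.36 = -97.898 mGal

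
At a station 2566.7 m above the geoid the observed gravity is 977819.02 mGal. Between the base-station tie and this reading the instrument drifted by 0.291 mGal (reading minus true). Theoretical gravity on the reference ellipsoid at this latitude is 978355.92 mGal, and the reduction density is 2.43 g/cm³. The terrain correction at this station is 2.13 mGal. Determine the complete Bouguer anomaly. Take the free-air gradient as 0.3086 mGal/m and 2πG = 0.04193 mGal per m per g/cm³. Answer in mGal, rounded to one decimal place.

-4.5

Drift-corrected reading = 977819.02 − (0.291) = 977818.729 mGal
Free-air correction = 0.3086 × 2566.7 = 792.08 mGal
Free-air anomaly = 977818.729 − 978355.92 + (792.08) = 254.889 mGal
Bouguer slab correction = 0.04193 × 2.43 × 2566.7 = 261.52 mGal
Simple Bouguer anomaly = 254.889 − (261.52) = -6.631 mGal
Complete Bouguer anomaly = -6.631 + 2.13 = -4.501 mGal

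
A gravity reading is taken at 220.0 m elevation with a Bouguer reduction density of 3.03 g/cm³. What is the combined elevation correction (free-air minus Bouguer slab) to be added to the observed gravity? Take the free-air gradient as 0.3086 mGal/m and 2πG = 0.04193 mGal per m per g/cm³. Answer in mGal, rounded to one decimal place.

Combined gradient = 0.3086 − 0.04193 × 3.03 = 0.1815521 mGal/m
Combined elevation correction = 0.1815521 × 220.0 = 39.9 mGal

39.9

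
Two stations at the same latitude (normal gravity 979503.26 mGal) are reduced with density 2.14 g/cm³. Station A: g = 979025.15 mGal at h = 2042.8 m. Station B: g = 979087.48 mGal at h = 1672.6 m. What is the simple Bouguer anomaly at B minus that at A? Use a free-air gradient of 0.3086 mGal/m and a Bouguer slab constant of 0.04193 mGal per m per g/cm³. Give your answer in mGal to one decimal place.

-18.7

Δg_SB(A) = 979025.15 − 979503.26 + 0.3086×2042.8 − 0.04193×2.14×2042.8 = -31.00 mGal
Δg_SB(B) = 979087.48 − 979503.26 + 0.3086×1672.6 − 0.04193×2.14×1672.6 = -49.70 mGal
Difference = -49.70 − (-31.00) = -18.70 mGal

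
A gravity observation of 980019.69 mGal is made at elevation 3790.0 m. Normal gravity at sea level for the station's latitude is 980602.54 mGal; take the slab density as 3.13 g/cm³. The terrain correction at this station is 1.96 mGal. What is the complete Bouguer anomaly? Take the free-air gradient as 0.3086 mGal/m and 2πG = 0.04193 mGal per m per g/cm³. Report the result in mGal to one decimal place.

91.3

Free-air correction = 0.3086 × 3790.0 = 1169.59 mGal
Free-air anomaly = 980019.69 − 980602.54 + (1169.59) = 586.74 mGal
Bouguer slab correction = 0.04193 × 3.13 × 3790.0 = 497.40 mGal
Simple Bouguer anomaly = 586.74 − (497.40) = 89.34 mGal
Complete Bouguer anomaly = 89.34 + 1.96 = 91.30 mGal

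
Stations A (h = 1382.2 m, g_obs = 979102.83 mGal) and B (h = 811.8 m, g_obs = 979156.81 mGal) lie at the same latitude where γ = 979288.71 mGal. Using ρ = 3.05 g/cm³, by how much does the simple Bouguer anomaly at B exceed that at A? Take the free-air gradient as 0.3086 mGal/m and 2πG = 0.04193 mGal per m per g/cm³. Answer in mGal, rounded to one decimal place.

-49.1

Δg_SB(A) = 979102.83 − 979288.71 + 0.3086×1382.2 − 0.04193×3.05×1382.2 = 63.90 mGal
Δg_SB(B) = 979156.81 − 979288.71 + 0.3086×811.8 − 0.04193×3.05×811.8 = 14.80 mGal
Difference = 14.80 − (63.90) = -49.10 mGal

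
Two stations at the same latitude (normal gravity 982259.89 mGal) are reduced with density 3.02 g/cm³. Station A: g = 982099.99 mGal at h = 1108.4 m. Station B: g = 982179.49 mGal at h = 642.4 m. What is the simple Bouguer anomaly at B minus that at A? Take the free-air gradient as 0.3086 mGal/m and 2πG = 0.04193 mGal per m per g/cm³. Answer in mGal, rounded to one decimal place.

-5.3

Δg_SB(A) = 982099.99 − 982259.89 + 0.3086×1108.4 − 0.04193×3.02×1108.4 = 41.80 mGal
Δg_SB(B) = 982179.49 − 982259.89 + 0.3086×642.4 − 0.04193×3.02×642.4 = 36.50 mGal
Difference = 36.50 − (41.80) = -5.30 mGal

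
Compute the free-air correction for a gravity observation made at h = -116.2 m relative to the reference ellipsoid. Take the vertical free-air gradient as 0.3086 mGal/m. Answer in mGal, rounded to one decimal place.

-35.9

Free-air correction = 0.3086 × -116.2 = -35.9 mGal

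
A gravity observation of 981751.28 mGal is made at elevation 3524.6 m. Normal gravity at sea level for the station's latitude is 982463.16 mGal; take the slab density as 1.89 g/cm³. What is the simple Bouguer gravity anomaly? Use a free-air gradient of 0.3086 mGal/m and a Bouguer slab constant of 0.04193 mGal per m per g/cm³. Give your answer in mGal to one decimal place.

Free-air correction = 0.3086 × 3524.6 = 1087.69 mGal
Free-air anomaly = 981751.28 − 982463.16 + (1087.69) = 375.81 mGal
Bouguer slab correction = 0.04193 × 1.89 × 3524.6 = 279.32 mGal
Simple Bouguer anomaly = 375.81 − (279.32) = 96.49 mGal

96.5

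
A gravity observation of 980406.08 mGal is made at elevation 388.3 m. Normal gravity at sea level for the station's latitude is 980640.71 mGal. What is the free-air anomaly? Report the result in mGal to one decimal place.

-114.8

Free-air correction = 0.3086 × 388.3 = 119.83 mGal
Free-air anomaly = 980406.08 − 980640.71 + (119.83) = -114.80 mGal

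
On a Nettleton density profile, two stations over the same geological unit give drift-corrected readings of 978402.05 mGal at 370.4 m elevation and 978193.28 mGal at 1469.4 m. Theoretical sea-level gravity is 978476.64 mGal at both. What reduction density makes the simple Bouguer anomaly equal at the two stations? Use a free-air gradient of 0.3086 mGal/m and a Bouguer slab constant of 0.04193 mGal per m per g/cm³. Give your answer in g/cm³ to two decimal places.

Δg_obs = 978193.28 − 978402.05 = -208.77 mGal over Δh = 1469.4 − 370.4 = 1099.0 m
Equal Bouguer anomalies ⇒ Δg_obs + (0.3086 − 0.04193ρ)·Δh = 0
0.3086 − 0.04193ρ = −Δg_obs/Δh = 0.18996
ρ = (0.3086 − 0.18996) / 0.04193 = 2.83 g/cm³

2.83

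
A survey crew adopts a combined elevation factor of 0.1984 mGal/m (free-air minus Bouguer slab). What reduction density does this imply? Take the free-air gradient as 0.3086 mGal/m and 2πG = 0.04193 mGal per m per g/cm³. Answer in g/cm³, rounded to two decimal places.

0.1984 = 0.3086 − 0.04193 × ρ
ρ = (0.3086 − 0.1984) / 0.04193 = 2.63 g/cm³

2.63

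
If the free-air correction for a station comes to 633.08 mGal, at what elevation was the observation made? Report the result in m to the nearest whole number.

2051

h = 633.08 / 0.3086 = 2051.46 m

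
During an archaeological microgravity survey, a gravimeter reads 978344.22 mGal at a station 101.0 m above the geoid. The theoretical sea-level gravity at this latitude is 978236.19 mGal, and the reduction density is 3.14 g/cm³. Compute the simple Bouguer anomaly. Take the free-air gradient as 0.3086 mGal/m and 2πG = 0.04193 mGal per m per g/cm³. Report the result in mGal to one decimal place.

Free-air correction = 0.3086 × 101.0 = 31.17 mGal
Free-air anomaly = 978344.22 − 978236.19 + (31.17) = 139.20 mGal
Bouguer slab correction = 0.04193 × 3.14 × 101.0 = 13.30 mGal
Simple Bouguer anomaly = 139.20 − (13.30) = 125.90 mGal

125.9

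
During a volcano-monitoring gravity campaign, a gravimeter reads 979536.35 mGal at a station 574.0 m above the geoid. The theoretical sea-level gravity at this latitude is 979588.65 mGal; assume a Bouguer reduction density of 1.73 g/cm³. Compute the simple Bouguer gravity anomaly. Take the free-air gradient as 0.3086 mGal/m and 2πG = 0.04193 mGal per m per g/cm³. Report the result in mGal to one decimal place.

83.2

Free-air correction = 0.3086 × 574.0 = 177.14 mGal
Free-air anomaly = 979536.35 − 979588.65 + (177.14) = 124.84 mGal
Bouguer slab correction = 0.04193 × 1.73 × 574.0 = 41.64 mGal
Simple Bouguer anomaly = 124.84 − (41.64) = 83.20 mGal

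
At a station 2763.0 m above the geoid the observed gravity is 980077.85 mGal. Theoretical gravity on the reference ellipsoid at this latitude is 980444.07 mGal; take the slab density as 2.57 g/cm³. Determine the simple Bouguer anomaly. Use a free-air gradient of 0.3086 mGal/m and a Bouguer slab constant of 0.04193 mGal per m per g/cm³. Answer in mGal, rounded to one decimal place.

188.7

Free-air correction = 0.3086 × 2763.0 = 852.66 mGal
Free-air anomaly = 980077.85 − 980444.07 + (852.66) = 486.44 mGal
Bouguer slab correction = 0.04193 × 2.57 × 2763.0 = 297.74 mGal
Simple Bouguer anomaly = 486.44 − (297.74) = 188.70 mGal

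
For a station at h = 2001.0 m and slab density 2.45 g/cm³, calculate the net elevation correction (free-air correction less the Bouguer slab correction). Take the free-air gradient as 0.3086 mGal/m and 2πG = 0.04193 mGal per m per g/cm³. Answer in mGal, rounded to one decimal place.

411.9

Combined gradient = 0.3086 − 0.04193 × 2.45 = 0.2058715 mGal/m
Combined elevation correction = 0.2058715 × 2001.0 = 411.9 mGal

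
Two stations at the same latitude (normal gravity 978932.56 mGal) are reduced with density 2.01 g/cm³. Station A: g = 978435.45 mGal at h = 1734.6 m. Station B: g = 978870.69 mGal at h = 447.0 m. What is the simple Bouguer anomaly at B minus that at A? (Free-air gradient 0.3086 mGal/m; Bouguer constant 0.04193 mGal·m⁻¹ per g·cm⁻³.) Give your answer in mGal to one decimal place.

Δg_SB(A) = 978435.45 − 978932.56 + 0.3086×1734.6 − 0.04193×2.01×1734.6 = -108.00 mGal
Δg_SB(B) = 978870.69 − 978932.56 + 0.3086×447.0 − 0.04193×2.01×447.0 = 38.40 mGal
Difference = 38.40 − (-108.00) = 146.40 mGal

146.4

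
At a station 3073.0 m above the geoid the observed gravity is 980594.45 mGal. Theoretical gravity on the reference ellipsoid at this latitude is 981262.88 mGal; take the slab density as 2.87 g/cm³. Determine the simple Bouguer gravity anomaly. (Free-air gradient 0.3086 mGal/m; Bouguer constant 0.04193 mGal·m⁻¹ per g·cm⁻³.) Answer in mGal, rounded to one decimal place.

-89.9

Free-air correction = 0.3086 × 3073.0 = 948.33 mGal
Free-air anomaly = 980594.45 − 981262.88 + (948.33) = 279.90 mGal
Bouguer slab correction = 0.04193 × 2.87 × 3073.0 = 369.80 mGal
Simple Bouguer anomaly = 279.90 − (369.80) = -89.90 mGal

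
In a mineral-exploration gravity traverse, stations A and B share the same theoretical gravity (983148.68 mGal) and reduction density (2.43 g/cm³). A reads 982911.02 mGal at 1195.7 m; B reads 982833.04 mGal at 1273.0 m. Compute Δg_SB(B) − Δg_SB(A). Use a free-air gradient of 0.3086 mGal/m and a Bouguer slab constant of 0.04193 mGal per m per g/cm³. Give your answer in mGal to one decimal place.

Δg_SB(A) = 982911.02 − 983148.68 + 0.3086×1195.7 − 0.04193×2.43×1195.7 = 9.50 mGal
Δg_SB(B) = 982833.04 − 983148.68 + 0.3086×1273.0 − 0.04193×2.43×1273.0 = -52.50 mGal
Difference = -52.50 − (9.50) = -62.00 mGal

-62.0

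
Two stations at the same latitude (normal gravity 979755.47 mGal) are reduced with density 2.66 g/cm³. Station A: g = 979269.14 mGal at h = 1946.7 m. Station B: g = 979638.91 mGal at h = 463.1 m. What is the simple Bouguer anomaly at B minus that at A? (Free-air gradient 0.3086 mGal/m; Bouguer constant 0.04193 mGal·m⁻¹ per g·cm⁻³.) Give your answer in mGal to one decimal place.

77.4

Δg_SB(A) = 979269.14 − 979755.47 + 0.3086×1946.7 − 0.04193×2.66×1946.7 = -102.70 mGal
Δg_SB(B) = 979638.91 − 979755.47 + 0.3086×463.1 − 0.04193×2.66×463.1 = -25.30 mGal
Difference = -25.30 − (-102.70) = 77.40 mGal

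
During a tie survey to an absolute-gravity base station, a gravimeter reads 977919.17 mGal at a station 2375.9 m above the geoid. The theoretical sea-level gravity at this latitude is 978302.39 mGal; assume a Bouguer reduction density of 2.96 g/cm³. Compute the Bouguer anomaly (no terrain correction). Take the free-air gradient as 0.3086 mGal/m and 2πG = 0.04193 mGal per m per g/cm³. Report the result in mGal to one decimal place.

55.1

Free-air correction = 0.3086 × 2375.9 = 733.20 mGal
Free-air anomaly = 977919.17 − 978302.39 + (733.20) = 349.98 mGal
Bouguer slab correction = 0.04193 × 2.96 × 2375.9 = 294.88 mGal
Simple Bouguer anomaly = 349.98 − (294.88) = 55.10 mGal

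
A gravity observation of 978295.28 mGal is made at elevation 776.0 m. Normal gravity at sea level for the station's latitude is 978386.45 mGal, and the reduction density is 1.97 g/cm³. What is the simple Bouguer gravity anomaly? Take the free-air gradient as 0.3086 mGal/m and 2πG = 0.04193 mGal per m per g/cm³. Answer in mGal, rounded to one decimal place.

84.2

Free-air correction = 0.3086 × 776.0 = 239.47 mGal
Free-air anomaly = 978295.28 − 978386.45 + (239.47) = 148.30 mGal
Bouguer slab correction = 0.04193 × 1.97 × 776.0 = 64.10 mGal
Simple Bouguer anomaly = 148.30 − (64.10) = 84.20 mGal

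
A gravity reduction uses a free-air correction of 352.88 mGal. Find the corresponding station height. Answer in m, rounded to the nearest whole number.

1143

h = 352.88 / 0.3086 = 1143.49 m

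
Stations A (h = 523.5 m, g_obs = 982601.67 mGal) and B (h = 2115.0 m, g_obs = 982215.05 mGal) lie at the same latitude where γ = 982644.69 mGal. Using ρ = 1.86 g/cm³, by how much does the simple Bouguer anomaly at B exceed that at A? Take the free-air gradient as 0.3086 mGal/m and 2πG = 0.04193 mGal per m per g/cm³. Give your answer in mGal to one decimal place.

Δg_SB(A) = 982601.67 − 982644.69 + 0.3086×523.5 − 0.04193×1.86×523.5 = 77.70 mGal
Δg_SB(B) = 982215.05 − 982644.69 + 0.3086×2115.0 − 0.04193×1.86×2115.0 = 58.10 mGal
Difference = 58.10 − (77.70) = -19.60 mGal

-19.6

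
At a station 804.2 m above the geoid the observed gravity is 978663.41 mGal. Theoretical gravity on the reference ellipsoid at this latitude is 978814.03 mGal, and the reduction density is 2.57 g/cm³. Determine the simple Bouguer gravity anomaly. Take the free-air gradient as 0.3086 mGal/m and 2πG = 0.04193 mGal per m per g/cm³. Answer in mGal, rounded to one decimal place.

10.9

Free-air correction = 0.3086 × 804.2 = 248.18 mGal
Free-air anomaly = 978663.41 − 978814.03 + (248.18) = 97.56 mGal
Bouguer slab correction = 0.04193 × 2.57 × 804.2 = 86.66 mGal
Simple Bouguer anomaly = 97.56 − (86.66) = 10.90 mGal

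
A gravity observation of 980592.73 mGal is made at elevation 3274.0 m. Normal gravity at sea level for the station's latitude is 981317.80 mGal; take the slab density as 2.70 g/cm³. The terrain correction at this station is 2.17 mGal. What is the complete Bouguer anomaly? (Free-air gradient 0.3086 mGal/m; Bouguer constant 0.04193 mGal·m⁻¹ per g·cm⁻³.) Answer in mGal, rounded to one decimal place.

-83.2

Free-air correction = 0.3086 × 3274.0 = 1010.36 mGal
Free-air anomaly = 980592.73 − 981317.80 + (1010.36) = 285.29 mGal
Bouguer slab correction = 0.04193 × 2.70 × 3274.0 = 370.65 mGal
Simple Bouguer anomaly = 285.29 − (370.65) = -85.36 mGal
Complete Bouguer anomaly = -85.36 + 2.17 = -83.19 mGal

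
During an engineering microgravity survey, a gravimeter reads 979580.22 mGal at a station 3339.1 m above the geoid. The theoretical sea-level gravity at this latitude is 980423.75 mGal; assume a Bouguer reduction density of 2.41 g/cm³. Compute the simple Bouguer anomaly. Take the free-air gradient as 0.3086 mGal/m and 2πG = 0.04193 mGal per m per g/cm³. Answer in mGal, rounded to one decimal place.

Free-air correction = 0.3086 × 3339.1 = 1030.45 mGal
Free-air anomaly = 979580.22 − 980423.75 + (1030.45) = 186.92 mGal
Bouguer slab correction = 0.04193 × 2.41 × 3339.1 = 337.42 mGal
Simple Bouguer anomaly = 186.92 − (337.42) = -150.50 mGal

-150.5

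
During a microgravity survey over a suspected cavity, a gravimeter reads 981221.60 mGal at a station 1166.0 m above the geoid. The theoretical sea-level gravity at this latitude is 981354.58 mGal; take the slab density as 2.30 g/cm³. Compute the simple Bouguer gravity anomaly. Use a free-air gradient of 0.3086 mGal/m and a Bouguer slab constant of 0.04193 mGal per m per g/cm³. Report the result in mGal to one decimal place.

Free-air correction = 0.3086 × 1166.0 = 359.83 mGal
Free-air anomaly = 981221.60 − 981354.58 + (359.83) = 226.85 mGal
Bouguer slab correction = 0.04193 × 2.30 × 1166.0 = 112.45 mGal
Simple Bouguer anomaly = 226.85 − (112.45) = 114.40 mGal

114.4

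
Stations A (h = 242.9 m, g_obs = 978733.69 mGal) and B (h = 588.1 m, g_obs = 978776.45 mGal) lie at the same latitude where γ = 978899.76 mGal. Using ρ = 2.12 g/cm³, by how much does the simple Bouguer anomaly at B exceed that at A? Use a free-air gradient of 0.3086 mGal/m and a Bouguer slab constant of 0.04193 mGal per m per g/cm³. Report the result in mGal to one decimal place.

Δg_SB(A) = 978733.69 − 978899.76 + 0.3086×242.9 − 0.04193×2.12×242.9 = -112.70 mGal
Δg_SB(B) = 978776.45 − 978899.76 + 0.3086×588.1 − 0.04193×2.12×588.1 = 5.90 mGal
Difference = 5.90 − (-112.70) = 118.60 mGal

118.6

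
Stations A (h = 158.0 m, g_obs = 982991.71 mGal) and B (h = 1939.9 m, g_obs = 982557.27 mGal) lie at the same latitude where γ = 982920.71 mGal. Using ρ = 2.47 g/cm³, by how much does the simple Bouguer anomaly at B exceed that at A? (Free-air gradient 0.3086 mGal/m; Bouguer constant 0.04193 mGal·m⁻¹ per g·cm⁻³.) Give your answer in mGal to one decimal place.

-69.1

Δg_SB(A) = 982991.71 − 982920.71 + 0.3086×158.0 − 0.04193×2.47×158.0 = 103.40 mGal
Δg_SB(B) = 982557.27 − 982920.71 + 0.3086×1939.9 − 0.04193×2.47×1939.9 = 34.30 mGal
Difference = 34.30 − (103.40) = -69.10 mGal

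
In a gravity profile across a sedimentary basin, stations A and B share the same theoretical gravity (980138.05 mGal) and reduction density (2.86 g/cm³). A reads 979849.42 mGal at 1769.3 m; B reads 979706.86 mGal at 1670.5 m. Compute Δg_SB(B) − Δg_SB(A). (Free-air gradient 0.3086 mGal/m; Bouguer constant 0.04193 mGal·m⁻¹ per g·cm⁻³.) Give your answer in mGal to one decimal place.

Δg_SB(A) = 979849.42 − 980138.05 + 0.3086×1769.3 − 0.04193×2.86×1769.3 = 45.20 mGal
Δg_SB(B) = 979706.86 − 980138.05 + 0.3086×1670.5 − 0.04193×2.86×1670.5 = -116.00 mGal
Difference = -116.00 − (45.20) = -161.20 mGal

-161.2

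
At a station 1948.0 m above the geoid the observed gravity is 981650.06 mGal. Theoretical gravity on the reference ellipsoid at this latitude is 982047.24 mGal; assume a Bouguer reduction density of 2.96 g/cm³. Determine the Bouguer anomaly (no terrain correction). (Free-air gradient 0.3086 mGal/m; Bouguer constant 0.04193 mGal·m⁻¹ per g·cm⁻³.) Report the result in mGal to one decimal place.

-37.8

Free-air correction = 0.3086 × 1948.0 = 601.15 mGal
Free-air anomaly = 981650.06 − 982047.24 + (601.15) = 203.97 mGal
Bouguer slab correction = 0.04193 × 2.96 × 1948.0 = 241.77 mGal
Simple Bouguer anomaly = 203.97 − (241.77) = -37.80 mGal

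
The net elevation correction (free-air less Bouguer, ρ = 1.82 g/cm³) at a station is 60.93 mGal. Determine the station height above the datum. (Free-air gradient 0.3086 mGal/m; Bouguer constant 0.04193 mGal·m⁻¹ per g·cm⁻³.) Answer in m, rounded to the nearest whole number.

Combined gradient = 0.3086 − 0.04193 × 1.82 = 0.2322874 mGal/m
h = 60.93 / 0.2322874 = 262.30 m

262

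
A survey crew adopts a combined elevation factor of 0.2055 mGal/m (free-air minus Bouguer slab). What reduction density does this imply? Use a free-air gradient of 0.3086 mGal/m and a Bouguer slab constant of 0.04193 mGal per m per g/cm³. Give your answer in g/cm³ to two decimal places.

0.2055 = 0.3086 − 0.04193 × ρ
ρ = (0.3086 − 0.2055) / 0.04193 = 2.46 g/cm³

2.46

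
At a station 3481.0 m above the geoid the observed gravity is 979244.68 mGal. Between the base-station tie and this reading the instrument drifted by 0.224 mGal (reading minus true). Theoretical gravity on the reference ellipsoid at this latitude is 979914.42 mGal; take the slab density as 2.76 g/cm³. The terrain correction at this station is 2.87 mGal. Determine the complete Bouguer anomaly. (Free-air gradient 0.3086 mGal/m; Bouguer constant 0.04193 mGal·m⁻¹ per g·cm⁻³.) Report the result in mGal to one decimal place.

Drift-corrected reading = 979244.68 − (0.224) = 979244.456 mGal
Free-air correction = 0.3086 × 3481.0 = 1074.24 mGal
Free-air anomaly = 979244.456 − 979914.42 + (1074.24) = 404.276 mGal
Bouguer slab correction = 0.04193 × 2.76 × 3481.0 = 402.84 mGal
Simple Bouguer anomaly = 404.276 − (402.84) = 1.436 mGal
Complete Bouguer anomaly = 1.436 + 2.87 = 4.306 mGal

4.3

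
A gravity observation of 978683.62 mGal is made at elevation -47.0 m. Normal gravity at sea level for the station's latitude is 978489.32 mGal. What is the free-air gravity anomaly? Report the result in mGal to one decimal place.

Free-air correction = 0.3086 × -47.0 = -14.50 mGal
Free-air anomaly = 978683.62 − 978489.32 + (-14.50) = 179.80 mGal

179.8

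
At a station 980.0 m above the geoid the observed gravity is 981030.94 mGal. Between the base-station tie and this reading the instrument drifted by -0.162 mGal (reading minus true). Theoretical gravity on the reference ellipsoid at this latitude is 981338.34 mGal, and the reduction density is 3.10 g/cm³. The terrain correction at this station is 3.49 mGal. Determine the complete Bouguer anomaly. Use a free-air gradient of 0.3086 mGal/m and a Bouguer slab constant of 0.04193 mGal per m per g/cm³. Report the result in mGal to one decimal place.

-128.7

Drift-corrected reading = 981030.94 − (-0.162) = 981031.102 mGal
Free-air correction = 0.3086 × 980.0 = 302.43 mGal
Free-air anomaly = 981031.102 − 981338.34 + (302.43) = -4.808 mGal
Bouguer slab correction = 0.04193 × 3.10 × 980.0 = 127.38 mGal
Simple Bouguer anomaly = -4.808 − (127.38) = -132.188 mGal
Complete Bouguer anomaly = -132.188 + 3.49 = -128.698 mGal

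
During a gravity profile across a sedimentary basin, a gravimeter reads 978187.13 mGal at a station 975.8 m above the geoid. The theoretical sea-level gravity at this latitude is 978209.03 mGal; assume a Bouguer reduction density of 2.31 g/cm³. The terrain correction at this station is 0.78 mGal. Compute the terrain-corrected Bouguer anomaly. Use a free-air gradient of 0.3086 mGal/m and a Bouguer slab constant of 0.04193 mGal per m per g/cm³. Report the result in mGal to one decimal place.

Free-air correction = 0.3086 × 975.8 = 301.13 mGal
Free-air anomaly = 978187.13 − 978209.03 + (301.13) = 279.23 mGal
Bouguer slab correction = 0.04193 × 2.31 × 975.8 = 94.51 mGal
Simple Bouguer anomaly = 279.23 − (94.51) = 184.72 mGal
Complete Bouguer anomaly = 184.72 + 0.78 = 185.50 mGal

185.5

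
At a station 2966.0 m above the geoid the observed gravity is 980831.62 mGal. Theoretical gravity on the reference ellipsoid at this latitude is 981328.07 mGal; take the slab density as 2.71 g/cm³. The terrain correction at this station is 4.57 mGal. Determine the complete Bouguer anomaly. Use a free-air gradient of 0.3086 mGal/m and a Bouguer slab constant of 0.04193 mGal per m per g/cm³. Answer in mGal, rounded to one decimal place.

Free-air correction = 0.3086 × 2966.0 = 915.31 mGal
Free-air anomaly = 980831.62 − 981328.07 + (915.31) = 418.86 mGal
Bouguer slab correction = 0.04193 × 2.71 × 2966.0 = 337.03 mGal
Simple Bouguer anomaly = 418.86 − (337.03) = 81.83 mGal
Complete Bouguer anomaly = 81.83 + 4.57 = 86.40 mGal

86.4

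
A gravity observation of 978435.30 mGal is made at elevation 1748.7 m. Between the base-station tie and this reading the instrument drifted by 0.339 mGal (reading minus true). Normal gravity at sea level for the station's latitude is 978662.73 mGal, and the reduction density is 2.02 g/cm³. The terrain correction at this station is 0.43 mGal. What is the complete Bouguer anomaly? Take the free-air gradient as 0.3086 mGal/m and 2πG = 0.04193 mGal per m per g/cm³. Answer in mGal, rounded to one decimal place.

Drift-corrected reading = 978435.30 − (0.339) = 978434.961 mGal
Free-air correction = 0.3086 × 1748.7 = 539.65 mGal
Free-air anomaly = 978434.961 − 978662.73 + (539.65) = 311.881 mGal
Bouguer slab correction = 0.04193 × 2.02 × 1748.7 = 148.11 mGal
Simple Bouguer anomaly = 311.881 − (148.11) = 163.771 mGal
Complete Bouguer anomaly = 163.771 + 0.43 = 164.201 mGal

164.2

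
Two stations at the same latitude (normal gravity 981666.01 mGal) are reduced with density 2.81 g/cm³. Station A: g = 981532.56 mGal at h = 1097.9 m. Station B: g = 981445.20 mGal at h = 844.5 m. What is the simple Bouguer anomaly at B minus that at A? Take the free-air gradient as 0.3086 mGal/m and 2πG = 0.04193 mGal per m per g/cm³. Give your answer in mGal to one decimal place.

-135.7

Δg_SB(A) = 981532.56 − 981666.01 + 0.3086×1097.9 − 0.04193×2.81×1097.9 = 76.00 mGal
Δg_SB(B) = 981445.20 − 981666.01 + 0.3086×844.5 − 0.04193×2.81×844.5 = -59.70 mGal
Difference = -59.70 − (76.00) = -135.70 mGal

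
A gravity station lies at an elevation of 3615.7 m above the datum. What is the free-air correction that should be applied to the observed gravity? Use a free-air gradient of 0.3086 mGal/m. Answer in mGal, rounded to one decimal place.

Free-air correction = 0.3086 × 3615.7 = 1115.8 mGal

1115.8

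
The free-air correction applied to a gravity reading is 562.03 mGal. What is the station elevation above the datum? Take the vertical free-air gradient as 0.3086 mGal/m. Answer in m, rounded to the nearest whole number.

h = 562.03 / 0.3086 = 1821.22 m

1821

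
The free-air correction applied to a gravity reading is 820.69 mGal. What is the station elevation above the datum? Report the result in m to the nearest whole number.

2659

h = 820.69 / 0.3086 = 2659.40 m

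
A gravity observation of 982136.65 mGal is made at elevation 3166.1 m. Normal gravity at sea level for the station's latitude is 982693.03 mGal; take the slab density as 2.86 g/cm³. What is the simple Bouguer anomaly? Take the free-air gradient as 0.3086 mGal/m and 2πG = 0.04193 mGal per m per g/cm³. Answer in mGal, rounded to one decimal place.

41.0

Free-air correction = 0.3086 × 3166.1 = 977.06 mGal
Free-air anomaly = 982136.65 − 982693.03 + (977.06) = 420.68 mGal
Bouguer slab correction = 0.04193 × 2.86 × 3166.1 = 379.68 mGal
Simple Bouguer anomaly = 420.68 − (379.68) = 41.00 mGal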